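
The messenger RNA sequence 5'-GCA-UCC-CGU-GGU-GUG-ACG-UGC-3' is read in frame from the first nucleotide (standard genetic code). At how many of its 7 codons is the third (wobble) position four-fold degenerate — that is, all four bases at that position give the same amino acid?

6

Codon 1 GCA (Ala): third position 4-fold.
Codon 2 UCC (Ser): third position 4-fold.
Codon 3 CGU (Arg): third position 4-fold.
Codon 4 GGU (Gly): third position 4-fold.
Codon 5 GUG (Val): third position 4-fold.
Codon 6 ACG (Thr): third position 4-fold.
Codon 7 UGC (Cys): third position 2-fold.
Four-fold degenerate third positions: 6.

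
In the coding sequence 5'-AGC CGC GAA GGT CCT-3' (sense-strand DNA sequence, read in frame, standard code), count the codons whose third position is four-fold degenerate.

Codon 1 AGC (Ser): third position 2-fold.
Codon 2 CGC (Arg): third position 4-fold.
Codon 3 GAA (Glu): third position 2-fold.
Codon 4 GGT (Gly): third position 4-fold.
Codon 5 CCT (Pro): third position 4-fold.
Four-fold degenerate third positions: 3.

3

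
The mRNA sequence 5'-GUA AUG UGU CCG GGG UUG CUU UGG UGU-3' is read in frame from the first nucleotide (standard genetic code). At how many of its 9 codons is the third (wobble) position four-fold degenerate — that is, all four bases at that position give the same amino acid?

Codon 1 GUA (Val): third position 4-fold.
Codon 2 AUG (Met): third position 1-fold.
Codon 3 UGU (Cys): third position 2-fold.
Codon 4 CCG (Pro): third position 4-fold.
Codon 5 GGG (Gly): third position 4-fold.
Codon 6 UUG (Leu): third position 2-fold.
Codon 7 CUU (Leu): third position 4-fold.
Codon 8 UGG (Trp): third position 1-fold.
Codon 9 UGU (Cys): third position 2-fold.
Four-fold degenerate third positions: 4.

4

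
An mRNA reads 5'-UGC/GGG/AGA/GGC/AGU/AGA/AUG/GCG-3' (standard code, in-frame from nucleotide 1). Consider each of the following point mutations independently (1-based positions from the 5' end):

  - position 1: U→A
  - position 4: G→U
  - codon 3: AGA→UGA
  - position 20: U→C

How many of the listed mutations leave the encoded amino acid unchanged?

Codon 1: UGC (Cys) → AGC (Ser) — missense.
Codon 2: GGG (Gly) → UGG (Trp) — missense.
Codon 3: AGA (Arg) → UGA (Stop) — nonsense.
Codon 7: AUG (Met) → ACG (Thr) — missense.
Synonymous: 0 of 4.

0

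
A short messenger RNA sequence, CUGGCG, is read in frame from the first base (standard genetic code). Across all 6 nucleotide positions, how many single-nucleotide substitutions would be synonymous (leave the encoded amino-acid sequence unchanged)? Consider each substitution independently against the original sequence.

7

Codon 1 (CUG, Leu): 4 synonymous substitutions.
Codon 2 (GCG, Ala): 3 synonymous substitutions.
Total: 4 + 3 = 7.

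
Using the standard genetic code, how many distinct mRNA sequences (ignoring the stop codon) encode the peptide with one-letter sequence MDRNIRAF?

Met: 1 codon.
Asp: 2 codons.
Arg: 6 codons.
Asn: 2 codons.
Ile: 3 codons.
Arg: 6 codons.
Ala: 4 codons.
Phe: 2 codons.
1 × 2 × 6 × 2 × 3 × 6 × 4 × 2 = 3456.

3456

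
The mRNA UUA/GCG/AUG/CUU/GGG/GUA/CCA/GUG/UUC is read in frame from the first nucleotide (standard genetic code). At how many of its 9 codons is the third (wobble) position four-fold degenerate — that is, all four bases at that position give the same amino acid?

Codon 1 UUA (Leu): third position 2-fold.
Codon 2 GCG (Ala): third position 4-fold.
Codon 3 AUG (Met): third position 1-fold.
Codon 4 CUU (Leu): third position 4-fold.
Codon 5 GGG (Gly): third position 4-fold.
Codon 6 GUA (Val): third position 4-fold.
Codon 7 CCA (Pro): third position 4-fold.
Codon 8 GUG (Val): third position 4-fold.
Codon 9 UUC (Phe): third position 2-fold.
Four-fold degenerate third positions: 6.

6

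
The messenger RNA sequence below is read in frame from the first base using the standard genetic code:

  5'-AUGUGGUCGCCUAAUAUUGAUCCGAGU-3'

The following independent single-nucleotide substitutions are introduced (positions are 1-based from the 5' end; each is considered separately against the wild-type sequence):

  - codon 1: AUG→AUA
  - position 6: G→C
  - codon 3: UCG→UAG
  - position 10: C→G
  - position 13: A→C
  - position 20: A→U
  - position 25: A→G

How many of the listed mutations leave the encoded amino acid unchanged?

Codon 1: AUG (Met) → AUA (Ile) — missense.
Codon 2: UGG (Trp) → UGC (Cys) — missense.
Codon 3: UCG (Ser) → UAG (Stop) — nonsense.
Codon 4: CCU (Pro) → GCU (Ala) — missense.
Codon 5: AAU (Asn) → CAU (His) — missense.
Codon 7: GAU (Asp) → GUU (Val) — missense.
Codon 9: AGU (Ser) → GGU (Gly) — missense.
Synonymous: 0 of 7.

0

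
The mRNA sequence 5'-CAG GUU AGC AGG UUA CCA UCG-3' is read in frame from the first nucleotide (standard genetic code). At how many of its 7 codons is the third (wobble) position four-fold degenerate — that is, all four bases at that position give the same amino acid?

Codon 1 CAG (Gln): third position 2-fold.
Codon 2 GUU (Val): third position 4-fold.
Codon 3 AGC (Ser): third position 2-fold.
Codon 4 AGG (Arg): third position 2-fold.
Codon 5 UUA (Leu): third position 2-fold.
Codon 6 CCA (Pro): third position 4-fold.
Codon 7 UCG (Ser): third position 4-fold.
Four-fold degenerate third positions: 3.

3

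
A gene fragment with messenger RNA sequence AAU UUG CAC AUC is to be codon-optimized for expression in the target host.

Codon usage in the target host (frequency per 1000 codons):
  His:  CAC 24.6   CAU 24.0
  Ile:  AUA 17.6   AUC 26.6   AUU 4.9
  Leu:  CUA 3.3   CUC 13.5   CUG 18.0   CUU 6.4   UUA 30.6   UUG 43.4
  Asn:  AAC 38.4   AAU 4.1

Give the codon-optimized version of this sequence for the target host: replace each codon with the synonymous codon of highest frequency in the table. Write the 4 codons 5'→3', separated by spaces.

AAC UUG CAC AUC

Codon 1 (Asn): best is AAC at 38.4.
Codon 2 (Leu): best is UUG at 43.4.
Codon 3 (His): best is CAC at 24.6.
Codon 4 (Ile): best is AUC at 26.6.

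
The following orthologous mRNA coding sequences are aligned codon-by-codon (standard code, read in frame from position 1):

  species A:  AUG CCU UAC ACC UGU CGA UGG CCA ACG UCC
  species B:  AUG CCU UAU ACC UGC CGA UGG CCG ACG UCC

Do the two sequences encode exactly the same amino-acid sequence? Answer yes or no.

yes

Codon 1: AUG Met / AUG Met — identical.
Codon 2: CCU Pro / CCU Pro — identical.
Codon 3: UAC Tyr / UAU Tyr — synonymous.
Codon 4: ACC Thr / ACC Thr — identical.
Codon 5: UGU Cys / UGC Cys — synonymous.
Codon 6: CGA Arg / CGA Arg — identical.
Codon 7: UGG Trp / UGG Trp — identical.
Codon 8: CCA Pro / CCG Pro — synonymous.
Codon 9: ACG Thr / ACG Thr — identical.
Codon 10: UCC Ser / UCC Ser — identical.
Nonsynonymous differences: 0 → same protein.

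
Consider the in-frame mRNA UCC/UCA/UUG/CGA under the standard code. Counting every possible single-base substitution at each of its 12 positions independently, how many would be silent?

12

Codon 1 (UCC, Ser): 3 synonymous substitutions.
Codon 2 (UCA, Ser): 3 synonymous substitutions.
Codon 3 (UUG, Leu): 2 synonymous substitutions.
Codon 4 (CGA, Arg): 4 synonymous substitutions.
Total: 3 + 3 + 2 + 4 = 12.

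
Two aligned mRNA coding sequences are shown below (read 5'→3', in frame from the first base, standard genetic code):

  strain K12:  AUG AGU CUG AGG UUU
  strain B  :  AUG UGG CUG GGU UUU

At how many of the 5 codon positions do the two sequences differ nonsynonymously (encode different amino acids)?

2

Codon 1: AUG Met / AUG Met — identical.
Codon 2: AGU Ser / UGG Trp — nonsynonymous.
Codon 3: CUG Leu / CUG Leu — identical.
Codon 4: AGG Arg / GGU Gly — nonsynonymous.
Codon 5: UUU Phe / UUU Phe — identical.
Nonsynonymous differences: 2.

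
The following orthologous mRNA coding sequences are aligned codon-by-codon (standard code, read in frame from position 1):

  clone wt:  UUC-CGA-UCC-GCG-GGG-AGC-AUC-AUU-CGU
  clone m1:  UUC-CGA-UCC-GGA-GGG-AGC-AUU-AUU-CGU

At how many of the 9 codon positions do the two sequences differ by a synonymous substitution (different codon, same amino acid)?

1

Codon 1: UUC Phe / UUC Phe — identical.
Codon 2: CGA Arg / CGA Arg — identical.
Codon 3: UCC Ser / UCC Ser — identical.
Codon 4: GCG Ala / GGA Gly — nonsynonymous.
Codon 5: GGG Gly / GGG Gly — identical.
Codon 6: AGC Ser / AGC Ser — identical.
Codon 7: AUC Ile / AUU Ile — synonymous.
Codon 8: AUU Ile / AUU Ile — identical.
Codon 9: CGU Arg / CGU Arg — identical.
Synonymous differences: 1.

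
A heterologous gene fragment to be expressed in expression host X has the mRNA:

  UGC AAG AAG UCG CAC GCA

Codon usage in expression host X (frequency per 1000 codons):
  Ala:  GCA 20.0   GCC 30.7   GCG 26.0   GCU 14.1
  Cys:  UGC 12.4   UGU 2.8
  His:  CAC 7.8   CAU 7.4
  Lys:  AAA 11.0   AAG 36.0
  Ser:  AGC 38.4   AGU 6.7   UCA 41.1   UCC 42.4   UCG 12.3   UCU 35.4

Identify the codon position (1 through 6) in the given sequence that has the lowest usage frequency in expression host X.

5

Codon 1 UGC (Cys): 12.4 per 1000.
Codon 2 AAG (Lys): 36.0 per 1000.
Codon 3 AAG (Lys): 36.0 per 1000.
Codon 4 UCG (Ser): 12.3 per 1000.
Codon 5 CAC (His): 7.8 per 1000.
Codon 6 GCA (Ala): 20.0 per 1000.
Lowest frequency is 7.8 at codon 5.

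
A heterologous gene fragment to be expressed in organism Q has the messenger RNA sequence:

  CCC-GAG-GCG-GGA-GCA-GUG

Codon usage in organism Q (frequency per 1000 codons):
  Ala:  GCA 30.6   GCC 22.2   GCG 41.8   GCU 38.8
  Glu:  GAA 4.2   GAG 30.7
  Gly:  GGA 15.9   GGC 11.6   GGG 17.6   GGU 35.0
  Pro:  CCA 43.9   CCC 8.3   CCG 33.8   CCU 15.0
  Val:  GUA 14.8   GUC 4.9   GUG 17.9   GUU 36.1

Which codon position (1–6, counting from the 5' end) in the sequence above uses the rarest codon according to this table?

Codon 1 CCC (Pro): 8.3 per 1000.
Codon 2 GAG (Glu): 30.7 per 1000.
Codon 3 GCG (Ala): 41.8 per 1000.
Codon 4 GGA (Gly): 15.9 per 1000.
Codon 5 GCA (Ala): 30.6 per 1000.
Codon 6 GUG (Val): 17.9 per 1000.
Lowest frequency is 8.3 at codon 1.

1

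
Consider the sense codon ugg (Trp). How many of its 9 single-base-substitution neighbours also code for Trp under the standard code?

0

Position 1: none → 0 synonymous.
Position 2: none → 0 synonymous.
Position 3: none → 0 synonymous.
Total: 0 + 0 + 0 = 0.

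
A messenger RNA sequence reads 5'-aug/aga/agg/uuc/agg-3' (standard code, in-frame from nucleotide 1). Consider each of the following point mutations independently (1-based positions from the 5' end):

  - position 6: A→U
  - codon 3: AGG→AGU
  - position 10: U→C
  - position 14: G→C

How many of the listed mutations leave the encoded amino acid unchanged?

0

Codon 2: AGA (Arg) → AGU (Ser) — missense.
Codon 3: AGG (Arg) → AGU (Ser) — missense.
Codon 4: UUC (Phe) → CUC (Leu) — missense.
Codon 5: AGG (Arg) → ACG (Thr) — missense.
Synonymous: 0 of 4.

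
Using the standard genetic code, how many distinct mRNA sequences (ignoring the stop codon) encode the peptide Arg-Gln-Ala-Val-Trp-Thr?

Arg: 6 codons.
Gln: 2 codons.
Ala: 4 codons.
Val: 4 codons.
Trp: 1 codon.
Thr: 4 codons.
6 × 2 × 4 × 4 × 1 × 4 = 768.

768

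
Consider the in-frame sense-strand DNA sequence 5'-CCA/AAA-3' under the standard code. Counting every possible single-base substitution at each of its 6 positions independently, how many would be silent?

Codon 1 (CCA, Pro): 3 synonymous substitutions.
Codon 2 (AAA, Lys): 1 synonymous substitution.
Total: 3 + 1 = 4.

4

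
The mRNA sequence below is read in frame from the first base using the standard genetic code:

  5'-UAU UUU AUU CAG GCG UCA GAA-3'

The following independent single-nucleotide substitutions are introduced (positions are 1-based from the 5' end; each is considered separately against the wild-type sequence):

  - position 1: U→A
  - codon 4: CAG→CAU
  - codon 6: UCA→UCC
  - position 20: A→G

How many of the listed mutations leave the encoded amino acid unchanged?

Codon 1: UAU (Tyr) → AAU (Asn) — missense.
Codon 4: CAG (Gln) → CAU (His) — missense.
Codon 6: UCA (Ser) → UCC (Ser) — synonymous.
Codon 7: GAA (Glu) → GGA (Gly) — missense.
Synonymous: 1 of 4.

1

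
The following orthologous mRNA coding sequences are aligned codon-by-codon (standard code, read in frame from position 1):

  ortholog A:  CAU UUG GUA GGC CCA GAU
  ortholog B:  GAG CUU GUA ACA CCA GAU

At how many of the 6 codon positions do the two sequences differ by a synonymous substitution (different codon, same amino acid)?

1

Codon 1: CAU His / GAG Glu — nonsynonymous.
Codon 2: UUG Leu / CUU Leu — synonymous.
Codon 3: GUA Val / GUA Val — identical.
Codon 4: GGC Gly / ACA Thr — nonsynonymous.
Codon 5: CCA Pro / CCA Pro — identical.
Codon 6: GAU Asp / GAU Asp — identical.
Synonymous differences: 1.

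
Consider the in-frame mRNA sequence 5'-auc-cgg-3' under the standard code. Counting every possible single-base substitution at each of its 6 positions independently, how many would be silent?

6

Codon 1 (AUC, Ile): 2 synonymous substitutions.
Codon 2 (CGG, Arg): 4 synonymous substitutions.
Total: 2 + 4 = 6.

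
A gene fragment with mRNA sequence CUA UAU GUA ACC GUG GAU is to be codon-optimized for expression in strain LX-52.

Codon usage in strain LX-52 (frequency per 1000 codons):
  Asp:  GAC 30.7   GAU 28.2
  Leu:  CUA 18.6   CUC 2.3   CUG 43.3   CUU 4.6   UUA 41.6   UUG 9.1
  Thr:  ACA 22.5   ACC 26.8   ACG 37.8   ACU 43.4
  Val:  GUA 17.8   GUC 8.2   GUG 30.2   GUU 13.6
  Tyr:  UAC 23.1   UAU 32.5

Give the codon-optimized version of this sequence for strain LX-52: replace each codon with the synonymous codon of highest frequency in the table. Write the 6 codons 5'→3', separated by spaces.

Codon 1 (Leu): best is CUG at 43.3.
Codon 2 (Tyr): best is UAU at 32.5.
Codon 3 (Val): best is GUG at 30.2.
Codon 4 (Thr): best is ACU at 43.4.
Codon 5 (Val): best is GUG at 30.2.
Codon 6 (Asp): best is GAC at 30.7.

CUG UAU GUG ACU GUG GAC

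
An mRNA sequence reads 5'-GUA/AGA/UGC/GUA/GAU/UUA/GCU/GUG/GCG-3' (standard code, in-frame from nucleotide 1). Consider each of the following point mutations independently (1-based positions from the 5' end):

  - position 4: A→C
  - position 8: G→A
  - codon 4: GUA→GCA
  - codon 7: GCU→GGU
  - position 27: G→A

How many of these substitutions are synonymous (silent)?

2

Codon 2: AGA (Arg) → CGA (Arg) — synonymous.
Codon 3: UGC (Cys) → UAC (Tyr) — missense.
Codon 4: GUA (Val) → GCA (Ala) — missense.
Codon 7: GCU (Ala) → GGU (Gly) — missense.
Codon 9: GCG (Ala) → GCA (Ala) — synonymous.
Synonymous: 2 of 5.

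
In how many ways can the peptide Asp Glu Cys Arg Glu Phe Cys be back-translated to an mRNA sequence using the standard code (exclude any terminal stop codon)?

Asp: 2 codons.
Glu: 2 codons.
Cys: 2 codons.
Arg: 6 codons.
Glu: 2 codons.
Phe: 2 codons.
Cys: 2 codons.
2 × 2 × 2 × 6 × 2 × 2 × 2 = 384.

384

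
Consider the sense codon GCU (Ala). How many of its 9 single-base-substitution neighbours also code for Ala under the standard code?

Position 1: none → 0 synonymous.
Position 2: none → 0 synonymous.
Position 3: GCC, GCA, GCG → 3 synonymous.
Total: 0 + 0 + 3 = 3.

3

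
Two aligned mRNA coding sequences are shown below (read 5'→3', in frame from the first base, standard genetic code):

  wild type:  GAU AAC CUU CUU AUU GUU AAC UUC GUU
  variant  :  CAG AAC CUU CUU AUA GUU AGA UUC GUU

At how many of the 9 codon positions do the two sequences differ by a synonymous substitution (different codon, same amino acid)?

Codon 1: GAU Asp / CAG Gln — nonsynonymous.
Codon 2: AAC Asn / AAC Asn — identical.
Codon 3: CUU Leu / CUU Leu — identical.
Codon 4: CUU Leu / CUU Leu — identical.
Codon 5: AUU Ile / AUA Ile — synonymous.
Codon 6: GUU Val / GUU Val — identical.
Codon 7: AAC Asn / AGA Arg — nonsynonymous.
Codon 8: UUC Phe / UUC Phe — identical.
Codon 9: GUU Val / GUU Val — identical.
Synonymous differences: 1.

1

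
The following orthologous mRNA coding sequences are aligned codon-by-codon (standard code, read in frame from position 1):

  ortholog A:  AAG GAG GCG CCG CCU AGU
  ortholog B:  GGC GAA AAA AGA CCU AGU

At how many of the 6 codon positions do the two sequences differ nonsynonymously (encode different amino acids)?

3

Codon 1: AAG Lys / GGC Gly — nonsynonymous.
Codon 2: GAG Glu / GAA Glu — synonymous.
Codon 3: GCG Ala / AAA Lys — nonsynonymous.
Codon 4: CCG Pro / AGA Arg — nonsynonymous.
Codon 5: CCU Pro / CCU Pro — identical.
Codon 6: AGU Ser / AGU Ser — identical.
Nonsynonymous differences: 3.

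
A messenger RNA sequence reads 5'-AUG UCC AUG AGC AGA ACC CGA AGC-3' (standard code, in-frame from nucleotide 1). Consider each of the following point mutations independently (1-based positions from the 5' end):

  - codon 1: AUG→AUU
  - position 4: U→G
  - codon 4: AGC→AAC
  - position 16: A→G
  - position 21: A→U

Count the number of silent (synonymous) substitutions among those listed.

Codon 1: AUG (Met) → AUU (Ile) — missense.
Codon 2: UCC (Ser) → GCC (Ala) — missense.
Codon 4: AGC (Ser) → AAC (Asn) — missense.
Codon 6: ACC (Thr) → GCC (Ala) — missense.
Codon 7: CGA (Arg) → CGU (Arg) — synonymous.
Synonymous: 1 of 5.

1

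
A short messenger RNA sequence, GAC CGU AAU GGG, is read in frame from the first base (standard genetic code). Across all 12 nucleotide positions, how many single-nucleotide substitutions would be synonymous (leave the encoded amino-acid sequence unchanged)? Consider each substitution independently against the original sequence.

Codon 1 (GAC, Asp): 1 synonymous substitution.
Codon 2 (CGU, Arg): 3 synonymous substitutions.
Codon 3 (AAU, Asn): 1 synonymous substitution.
Codon 4 (GGG, Gly): 3 synonymous substitutions.
Total: 1 + 3 + 1 + 3 = 8.

8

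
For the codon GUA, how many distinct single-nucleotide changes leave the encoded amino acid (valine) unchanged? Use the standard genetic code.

3

Position 1: none → 0 synonymous.
Position 2: none → 0 synonymous.
Position 3: GUU, GUC, GUG → 3 synonymous.
Total: 0 + 0 + 3 = 3.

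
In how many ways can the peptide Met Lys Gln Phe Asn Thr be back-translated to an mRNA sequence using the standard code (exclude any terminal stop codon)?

64

Met: 1 codon.
Lys: 2 codons.
Gln: 2 codons.
Phe: 2 codons.
Asn: 2 codons.
Thr: 4 codons.
1 × 2 × 2 × 2 × 2 × 4 = 64.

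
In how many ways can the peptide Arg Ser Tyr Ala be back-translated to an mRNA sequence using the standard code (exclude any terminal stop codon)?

Arg: 6 codons.
Ser: 6 codons.
Tyr: 2 codons.
Ala: 4 codons.
6 × 6 × 2 × 4 = 288.

288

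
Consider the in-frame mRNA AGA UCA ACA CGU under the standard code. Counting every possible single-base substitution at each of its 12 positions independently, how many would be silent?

Codon 1 (AGA, Arg): 2 synonymous substitutions.
Codon 2 (UCA, Ser): 3 synonymous substitutions.
Codon 3 (ACA, Thr): 3 synonymous substitutions.
Codon 4 (CGU, Arg): 3 synonymous substitutions.
Total: 2 + 3 + 3 + 3 = 11.

11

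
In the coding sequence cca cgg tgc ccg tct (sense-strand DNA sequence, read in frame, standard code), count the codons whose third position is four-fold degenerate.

4

Codon 1 CCA (Pro): third position 4-fold.
Codon 2 CGG (Arg): third position 4-fold.
Codon 3 TGC (Cys): third position 2-fold.
Codon 4 CCG (Pro): third position 4-fold.
Codon 5 TCT (Ser): third position 4-fold.
Four-fold degenerate third positions: 4.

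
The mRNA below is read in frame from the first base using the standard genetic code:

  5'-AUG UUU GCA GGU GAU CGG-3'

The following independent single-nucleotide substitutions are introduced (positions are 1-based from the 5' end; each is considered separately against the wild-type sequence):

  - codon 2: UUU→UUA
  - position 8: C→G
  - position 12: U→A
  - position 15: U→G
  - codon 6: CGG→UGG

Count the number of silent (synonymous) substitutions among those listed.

Codon 2: UUU (Phe) → UUA (Leu) — missense.
Codon 3: GCA (Ala) → GGA (Gly) — missense.
Codon 4: GGU (Gly) → GGA (Gly) — synonymous.
Codon 5: GAU (Asp) → GAG (Glu) — missense.
Codon 6: CGG (Arg) → UGG (Trp) — missense.
Synonymous: 1 of 5.

1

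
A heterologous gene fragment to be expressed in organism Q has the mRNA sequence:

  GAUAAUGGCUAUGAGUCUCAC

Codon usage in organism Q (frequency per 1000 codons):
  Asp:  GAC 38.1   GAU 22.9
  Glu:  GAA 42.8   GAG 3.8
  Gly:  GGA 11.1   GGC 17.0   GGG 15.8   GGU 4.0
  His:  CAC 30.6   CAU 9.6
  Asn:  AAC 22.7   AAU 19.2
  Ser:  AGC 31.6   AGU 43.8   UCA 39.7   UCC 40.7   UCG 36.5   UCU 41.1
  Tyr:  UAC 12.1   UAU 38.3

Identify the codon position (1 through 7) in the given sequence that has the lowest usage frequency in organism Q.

5

Codon 1 GAU (Asp): 22.9 per 1000.
Codon 2 AAU (Asn): 19.2 per 1000.
Codon 3 GGC (Gly): 17.0 per 1000.
Codon 4 UAU (Tyr): 38.3 per 1000.
Codon 5 GAG (Glu): 3.8 per 1000.
Codon 6 UCU (Ser): 41.1 per 1000.
Codon 7 CAC (His): 30.6 per 1000.
Lowest frequency is 3.8 at codon 5.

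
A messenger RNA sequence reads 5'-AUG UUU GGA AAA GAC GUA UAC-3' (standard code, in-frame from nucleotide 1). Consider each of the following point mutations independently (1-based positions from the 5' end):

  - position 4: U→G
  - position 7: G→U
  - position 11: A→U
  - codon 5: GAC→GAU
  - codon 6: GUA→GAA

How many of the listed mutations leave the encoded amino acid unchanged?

Codon 2: UUU (Phe) → GUU (Val) — missense.
Codon 3: GGA (Gly) → UGA (Stop) — nonsense.
Codon 4: AAA (Lys) → AUA (Ile) — missense.
Codon 5: GAC (Asp) → GAU (Asp) — synonymous.
Codon 6: GUA (Val) → GAA (Glu) — missense.
Synonymous: 1 of 5.

1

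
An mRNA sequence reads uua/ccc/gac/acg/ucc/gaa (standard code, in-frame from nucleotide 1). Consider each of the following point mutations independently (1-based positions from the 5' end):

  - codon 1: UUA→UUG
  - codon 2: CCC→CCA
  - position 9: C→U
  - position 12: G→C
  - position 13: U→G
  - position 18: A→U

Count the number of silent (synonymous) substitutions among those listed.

4

Codon 1: UUA (Leu) → UUG (Leu) — synonymous.
Codon 2: CCC (Pro) → CCA (Pro) — synonymous.
Codon 3: GAC (Asp) → GAU (Asp) — synonymous.
Codon 4: ACG (Thr) → ACC (Thr) — synonymous.
Codon 5: UCC (Ser) → GCC (Ala) — missense.
Codon 6: GAA (Glu) → GAU (Asp) — missense.
Synonymous: 4 of 6.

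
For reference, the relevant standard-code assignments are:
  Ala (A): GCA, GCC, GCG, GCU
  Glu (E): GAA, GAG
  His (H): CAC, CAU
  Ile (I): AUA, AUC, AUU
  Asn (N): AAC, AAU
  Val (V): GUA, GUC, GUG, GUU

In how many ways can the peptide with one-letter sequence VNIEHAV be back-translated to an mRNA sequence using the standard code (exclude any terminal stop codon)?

1536

Val: 4 codons.
Asn: 2 codons.
Ile: 3 codons.
Glu: 2 codons.
His: 2 codons.
Ala: 4 codons.
Val: 4 codons.
4 × 2 × 3 × 2 × 2 × 4 × 4 = 1536.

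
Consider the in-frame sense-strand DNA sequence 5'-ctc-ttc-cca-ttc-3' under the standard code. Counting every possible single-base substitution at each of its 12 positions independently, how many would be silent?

8

Codon 1 (CTC, Leu): 3 synonymous substitutions.
Codon 2 (TTC, Phe): 1 synonymous substitution.
Codon 3 (CCA, Pro): 3 synonymous substitutions.
Codon 4 (TTC, Phe): 1 synonymous substitution.
Total: 3 + 1 + 3 + 1 = 8.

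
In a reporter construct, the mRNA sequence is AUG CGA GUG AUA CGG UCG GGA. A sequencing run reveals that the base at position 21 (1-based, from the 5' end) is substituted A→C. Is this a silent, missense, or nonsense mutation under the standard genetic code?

Position 21 falls in codon 7: GGA → Gly.
After the substitution the codon is GGC → Gly.
Both encode Gly, so the change is synonymous.

silent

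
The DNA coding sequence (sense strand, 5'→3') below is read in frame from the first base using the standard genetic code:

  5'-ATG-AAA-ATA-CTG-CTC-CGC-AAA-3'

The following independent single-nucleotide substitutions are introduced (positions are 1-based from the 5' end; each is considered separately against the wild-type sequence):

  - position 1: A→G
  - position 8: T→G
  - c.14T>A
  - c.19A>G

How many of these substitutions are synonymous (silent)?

0

Codon 1: ATG (Met) → GTG (Val) — missense.
Codon 3: ATA (Ile) → AGA (Arg) — missense.
Codon 5: CTC (Leu) → CAC (His) — missense.
Codon 7: AAA (Lys) → GAA (Glu) — missense.
Synonymous: 0 of 4.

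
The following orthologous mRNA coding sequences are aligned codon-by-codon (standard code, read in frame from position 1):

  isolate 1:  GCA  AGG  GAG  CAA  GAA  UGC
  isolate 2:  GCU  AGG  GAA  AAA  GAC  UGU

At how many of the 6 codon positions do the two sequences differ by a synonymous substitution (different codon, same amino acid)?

3

Codon 1: GCA Ala / GCU Ala — synonymous.
Codon 2: AGG Arg / AGG Arg — identical.
Codon 3: GAG Glu / GAA Glu — synonymous.
Codon 4: CAA Gln / AAA Lys — nonsynonymous.
Codon 5: GAA Glu / GAC Asp — nonsynonymous.
Codon 6: UGC Cys / UGU Cys — synonymous.
Synonymous differences: 3.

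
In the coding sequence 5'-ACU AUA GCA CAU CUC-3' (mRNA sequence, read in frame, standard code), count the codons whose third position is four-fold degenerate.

3

Codon 1 ACU (Thr): third position 4-fold.
Codon 2 AUA (Ile): third position 3-fold.
Codon 3 GCA (Ala): third position 4-fold.
Codon 4 CAU (His): third position 2-fold.
Codon 5 CUC (Leu): third position 4-fold.
Four-fold degenerate third positions: 3.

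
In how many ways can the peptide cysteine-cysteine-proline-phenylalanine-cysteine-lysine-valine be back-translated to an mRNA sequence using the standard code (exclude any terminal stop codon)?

Cys: 2 codons.
Cys: 2 codons.
Pro: 4 codons.
Phe: 2 codons.
Cys: 2 codons.
Lys: 2 codons.
Val: 4 codons.
2 × 2 × 4 × 2 × 2 × 2 × 4 = 512.

512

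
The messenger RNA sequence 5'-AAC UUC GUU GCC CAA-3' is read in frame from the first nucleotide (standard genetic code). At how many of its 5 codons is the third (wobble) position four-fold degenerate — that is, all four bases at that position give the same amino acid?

2

Codon 1 AAC (Asn): third position 2-fold.
Codon 2 UUC (Phe): third position 2-fold.
Codon 3 GUU (Val): third position 4-fold.
Codon 4 GCC (Ala): third position 4-fold.
Codon 5 CAA (Gln): third position 2-fold.
Four-fold degenerate third positions: 2.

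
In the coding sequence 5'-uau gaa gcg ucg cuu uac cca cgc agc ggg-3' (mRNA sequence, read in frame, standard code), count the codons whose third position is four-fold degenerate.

6

Codon 1 UAU (Tyr): third position 2-fold.
Codon 2 GAA (Glu): third position 2-fold.
Codon 3 GCG (Ala): third position 4-fold.
Codon 4 UCG (Ser): third position 4-fold.
Codon 5 CUU (Leu): third position 4-fold.
Codon 6 UAC (Tyr): third position 2-fold.
Codon 7 CCA (Pro): third position 4-fold.
Codon 8 CGC (Arg): third position 4-fold.
Codon 9 AGC (Ser): third position 2-fold.
Codon 10 GGG (Gly): third position 4-fold.
Four-fold degenerate third positions: 6.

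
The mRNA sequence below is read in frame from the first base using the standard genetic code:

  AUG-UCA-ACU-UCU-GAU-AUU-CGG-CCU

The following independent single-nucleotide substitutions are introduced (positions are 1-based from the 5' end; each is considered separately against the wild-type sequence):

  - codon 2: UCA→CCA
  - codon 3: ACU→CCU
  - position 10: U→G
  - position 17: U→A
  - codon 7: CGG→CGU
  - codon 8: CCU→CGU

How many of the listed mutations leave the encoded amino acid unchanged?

1

Codon 2: UCA (Ser) → CCA (Pro) — missense.
Codon 3: ACU (Thr) → CCU (Pro) — missense.
Codon 4: UCU (Ser) → GCU (Ala) — missense.
Codon 6: AUU (Ile) → AAU (Asn) — missense.
Codon 7: CGG (Arg) → CGU (Arg) — synonymous.
Codon 8: CCU (Pro) → CGU (Arg) — missense.
Synonymous: 1 of 6.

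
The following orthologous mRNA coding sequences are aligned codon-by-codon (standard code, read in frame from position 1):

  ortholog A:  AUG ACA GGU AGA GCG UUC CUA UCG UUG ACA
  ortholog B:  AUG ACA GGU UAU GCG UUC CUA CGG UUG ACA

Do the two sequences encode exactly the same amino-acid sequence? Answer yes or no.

Codon 1: AUG Met / AUG Met — identical.
Codon 2: ACA Thr / ACA Thr — identical.
Codon 3: GGU Gly / GGU Gly — identical.
Codon 4: AGA Arg / UAU Tyr — nonsynonymous.
Codon 5: GCG Ala / GCG Ala — identical.
Codon 6: UUC Phe / UUC Phe — identical.
Codon 7: CUA Leu / CUA Leu — identical.
Codon 8: UCG Ser / CGG Arg — nonsynonymous.
Codon 9: UUG Leu / UUG Leu — identical.
Codon 10: ACA Thr / ACA Thr — identical.
Nonsynonymous differences: 2 → different protein.

no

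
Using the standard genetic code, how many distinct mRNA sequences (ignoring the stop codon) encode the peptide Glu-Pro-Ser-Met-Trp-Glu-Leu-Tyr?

1152

Glu: 2 codons.
Pro: 4 codons.
Ser: 6 codons.
Met: 1 codon.
Trp: 1 codon.
Glu: 2 codons.
Leu: 6 codons.
Tyr: 2 codons.
2 × 4 × 6 × 1 × 1 × 2 × 6 × 2 = 1152.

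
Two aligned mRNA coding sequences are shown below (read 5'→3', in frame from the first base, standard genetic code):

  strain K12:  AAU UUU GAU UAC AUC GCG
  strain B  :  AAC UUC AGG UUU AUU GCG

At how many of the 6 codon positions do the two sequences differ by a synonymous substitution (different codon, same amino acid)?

Codon 1: AAU Asn / AAC Asn — synonymous.
Codon 2: UUU Phe / UUC Phe — synonymous.
Codon 3: GAU Asp / AGG Arg — nonsynonymous.
Codon 4: UAC Tyr / UUU Phe — nonsynonymous.
Codon 5: AUC Ile / AUU Ile — synonymous.
Codon 6: GCG Ala / GCG Ala — identical.
Synonymous differences: 3.

3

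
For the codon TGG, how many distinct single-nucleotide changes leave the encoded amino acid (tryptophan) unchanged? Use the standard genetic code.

Position 1: none → 0 synonymous.
Position 2: none → 0 synonymous.
Position 3: none → 0 synonymous.
Total: 0 + 0 + 0 = 0.

0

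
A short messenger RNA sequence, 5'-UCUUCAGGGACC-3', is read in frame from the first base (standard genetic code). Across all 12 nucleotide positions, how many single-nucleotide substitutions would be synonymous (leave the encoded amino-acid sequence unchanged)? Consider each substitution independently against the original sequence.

Codon 1 (UCU, Ser): 3 synonymous substitutions.
Codon 2 (UCA, Ser): 3 synonymous substitutions.
Codon 3 (GGG, Gly): 3 synonymous substitutions.
Codon 4 (ACC, Thr): 3 synonymous substitutions.
Total: 3 + 3 + 3 + 3 = 12.

12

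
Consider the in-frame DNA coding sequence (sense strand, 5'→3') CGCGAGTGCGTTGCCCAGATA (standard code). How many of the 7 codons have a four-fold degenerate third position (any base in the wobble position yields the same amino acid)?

Codon 1 CGC (Arg): third position 4-fold.
Codon 2 GAG (Glu): third position 2-fold.
Codon 3 TGC (Cys): third position 2-fold.
Codon 4 GTT (Val): third position 4-fold.
Codon 5 GCC (Ala): third position 4-fold.
Codon 6 CAG (Gln): third position 2-fold.
Codon 7 ATA (Ile): third position 3-fold.
Four-fold degenerate third positions: 3.

3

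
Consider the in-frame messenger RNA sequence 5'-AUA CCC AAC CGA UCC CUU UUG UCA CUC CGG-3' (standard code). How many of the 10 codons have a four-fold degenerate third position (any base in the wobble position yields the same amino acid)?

Codon 1 AUA (Ile): third position 3-fold.
Codon 2 CCC (Pro): third position 4-fold.
Codon 3 AAC (Asn): third position 2-fold.
Codon 4 CGA (Arg): third position 4-fold.
Codon 5 UCC (Ser): third position 4-fold.
Codon 6 CUU (Leu): third position 4-fold.
Codon 7 UUG (Leu): third position 2-fold.
Codon 8 UCA (Ser): third position 4-fold.
Codon 9 CUC (Leu): third position 4-fold.
Codon 10 CGG (Arg): third position 4-fold.
Four-fold degenerate third positions: 7.

7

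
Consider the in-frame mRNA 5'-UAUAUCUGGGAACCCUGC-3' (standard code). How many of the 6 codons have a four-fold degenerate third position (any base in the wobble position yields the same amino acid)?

Codon 1 UAU (Tyr): third position 2-fold.
Codon 2 AUC (Ile): third position 3-fold.
Codon 3 UGG (Trp): third position 1-fold.
Codon 4 GAA (Glu): third position 2-fold.
Codon 5 CCC (Pro): third position 4-fold.
Codon 6 UGC (Cys): third position 2-fold.
Four-fold degenerate third positions: 1.

1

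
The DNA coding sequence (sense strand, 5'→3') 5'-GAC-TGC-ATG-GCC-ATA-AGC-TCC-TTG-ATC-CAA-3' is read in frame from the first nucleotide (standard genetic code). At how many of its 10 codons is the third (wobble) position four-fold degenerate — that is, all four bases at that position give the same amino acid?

2

Codon 1 GAC (Asp): third position 2-fold.
Codon 2 TGC (Cys): third position 2-fold.
Codon 3 ATG (Met): third position 1-fold.
Codon 4 GCC (Ala): third position 4-fold.
Codon 5 ATA (Ile): third position 3-fold.
Codon 6 AGC (Ser): third position 2-fold.
Codon 7 TCC (Ser): third position 4-fold.
Codon 8 TTG (Leu): third position 2-fold.
Codon 9 ATC (Ile): third position 3-fold.
Codon 10 CAA (Gln): third position 2-fold.
Four-fold degenerate third positions: 2.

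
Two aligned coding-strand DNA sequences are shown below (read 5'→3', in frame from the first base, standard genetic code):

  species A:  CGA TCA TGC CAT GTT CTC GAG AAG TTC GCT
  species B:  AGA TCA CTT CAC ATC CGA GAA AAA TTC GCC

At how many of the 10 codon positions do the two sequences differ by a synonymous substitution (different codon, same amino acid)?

5

Codon 1: CGA Arg / AGA Arg — synonymous.
Codon 2: TCA Ser / TCA Ser — identical.
Codon 3: TGC Cys / CTT Leu — nonsynonymous.
Codon 4: CAT His / CAC His — synonymous.
Codon 5: GTT Val / ATC Ile — nonsynonymous.
Codon 6: CTC Leu / CGA Arg — nonsynonymous.
Codon 7: GAG Glu / GAA Glu — synonymous.
Codon 8: AAG Lys / AAA Lys — synonymous.
Codon 9: TTC Phe / TTC Phe — identical.
Codon 10: GCT Ala / GCC Ala — synonymous.
Synonymous differences: 5.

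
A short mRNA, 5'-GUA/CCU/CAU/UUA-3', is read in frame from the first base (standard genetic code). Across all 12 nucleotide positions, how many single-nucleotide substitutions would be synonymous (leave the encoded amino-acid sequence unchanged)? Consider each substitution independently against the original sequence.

Codon 1 (GUA, Val): 3 synonymous substitutions.
Codon 2 (CCU, Pro): 3 synonymous substitutions.
Codon 3 (CAU, His): 1 synonymous substitution.
Codon 4 (UUA, Leu): 2 synonymous substitutions.
Total: 3 + 3 + 1 + 2 = 9.

9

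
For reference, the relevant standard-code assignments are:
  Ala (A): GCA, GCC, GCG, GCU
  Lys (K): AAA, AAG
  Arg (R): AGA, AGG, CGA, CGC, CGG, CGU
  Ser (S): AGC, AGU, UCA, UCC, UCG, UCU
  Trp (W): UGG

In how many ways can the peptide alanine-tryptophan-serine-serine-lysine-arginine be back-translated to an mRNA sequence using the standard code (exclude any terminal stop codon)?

1728

Ala: 4 codons.
Trp: 1 codon.
Ser: 6 codons.
Ser: 6 codons.
Lys: 2 codons.
Arg: 6 codons.
4 × 1 × 6 × 6 × 2 × 6 = 1728.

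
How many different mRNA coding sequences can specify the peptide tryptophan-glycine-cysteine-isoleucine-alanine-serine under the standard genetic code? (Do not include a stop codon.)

Trp: 1 codon.
Gly: 4 codons.
Cys: 2 codons.
Ile: 3 codons.
Ala: 4 codons.
Ser: 6 codons.
1 × 4 × 2 × 3 × 4 × 6 = 576.

576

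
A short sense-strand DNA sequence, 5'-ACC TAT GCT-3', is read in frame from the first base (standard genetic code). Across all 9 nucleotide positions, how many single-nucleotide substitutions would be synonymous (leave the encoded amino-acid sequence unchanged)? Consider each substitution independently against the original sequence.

7

Codon 1 (ACC, Thr): 3 synonymous substitutions.
Codon 2 (TAT, Tyr): 1 synonymous substitution.
Codon 3 (GCT, Ala): 3 synonymous substitutions.
Total: 3 + 1 + 3 = 7.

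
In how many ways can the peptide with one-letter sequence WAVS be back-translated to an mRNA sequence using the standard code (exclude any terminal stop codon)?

Trp: 1 codon.
Ala: 4 codons.
Val: 4 codons.
Ser: 6 codons.
1 × 4 × 4 × 6 = 96.

96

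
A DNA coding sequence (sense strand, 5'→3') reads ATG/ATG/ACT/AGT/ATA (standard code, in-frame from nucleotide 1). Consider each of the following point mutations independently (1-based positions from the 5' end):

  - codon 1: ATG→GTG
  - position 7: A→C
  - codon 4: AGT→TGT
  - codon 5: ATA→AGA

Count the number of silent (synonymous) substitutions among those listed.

Codon 1: ATG (Met) → GTG (Val) — missense.
Codon 3: ACT (Thr) → CCT (Pro) — missense.
Codon 4: AGT (Ser) → TGT (Cys) — missense.
Codon 5: ATA (Ile) → AGA (Arg) — missense.
Synonymous: 0 of 4.

0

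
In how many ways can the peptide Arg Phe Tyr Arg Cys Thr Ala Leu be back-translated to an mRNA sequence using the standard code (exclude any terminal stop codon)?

27648

Arg: 6 codons.
Phe: 2 codons.
Tyr: 2 codons.
Arg: 6 codons.
Cys: 2 codons.
Thr: 4 codons.
Ala: 4 codons.
Leu: 6 codons.
6 × 2 × 2 × 6 × 2 × 4 × 4 × 6 = 27648.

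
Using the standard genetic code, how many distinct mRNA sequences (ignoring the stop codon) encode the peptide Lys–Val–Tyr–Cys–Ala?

128

Lys: 2 codons.
Val: 4 codons.
Tyr: 2 codons.
Cys: 2 codons.
Ala: 4 codons.
2 × 4 × 2 × 2 × 4 = 128.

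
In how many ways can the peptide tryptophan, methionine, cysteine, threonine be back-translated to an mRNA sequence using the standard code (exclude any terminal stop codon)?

8

Trp: 1 codon.
Met: 1 codon.
Cys: 2 codons.
Thr: 4 codons.
1 × 1 × 2 × 4 = 8.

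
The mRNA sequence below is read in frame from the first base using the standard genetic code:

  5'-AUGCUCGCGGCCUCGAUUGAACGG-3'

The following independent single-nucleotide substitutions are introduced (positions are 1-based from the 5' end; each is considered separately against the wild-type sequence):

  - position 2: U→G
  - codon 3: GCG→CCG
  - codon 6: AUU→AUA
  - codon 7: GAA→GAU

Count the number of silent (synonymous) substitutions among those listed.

1

Codon 1: AUG (Met) → AGG (Arg) — missense.
Codon 3: GCG (Ala) → CCG (Pro) — missense.
Codon 6: AUU (Ile) → AUA (Ile) — synonymous.
Codon 7: GAA (Glu) → GAU (Asp) — missense.
Synonymous: 1 of 4.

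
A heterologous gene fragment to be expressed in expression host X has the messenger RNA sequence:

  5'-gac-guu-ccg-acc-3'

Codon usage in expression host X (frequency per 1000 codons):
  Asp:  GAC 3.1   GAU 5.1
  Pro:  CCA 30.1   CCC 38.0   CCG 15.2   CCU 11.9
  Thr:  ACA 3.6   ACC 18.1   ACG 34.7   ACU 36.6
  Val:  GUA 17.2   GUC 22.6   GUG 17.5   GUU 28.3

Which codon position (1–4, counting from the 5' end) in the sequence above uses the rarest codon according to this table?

Codon 1 GAC (Asp): 3.1 per 1000.
Codon 2 GUU (Val): 28.3 per 1000.
Codon 3 CCG (Pro): 15.2 per 1000.
Codon 4 ACC (Thr): 18.1 per 1000.
Lowest frequency is 3.1 at codon 1.

1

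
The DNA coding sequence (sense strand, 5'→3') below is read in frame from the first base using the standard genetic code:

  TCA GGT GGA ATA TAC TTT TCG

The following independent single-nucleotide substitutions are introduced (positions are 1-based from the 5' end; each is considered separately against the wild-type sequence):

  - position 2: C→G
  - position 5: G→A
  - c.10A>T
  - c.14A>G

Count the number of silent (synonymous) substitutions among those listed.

Codon 1: TCA (Ser) → TGA (Stop) — nonsense.
Codon 2: GGT (Gly) → GAT (Asp) — missense.
Codon 4: ATA (Ile) → TTA (Leu) — missense.
Codon 5: TAC (Tyr) → TGC (Cys) — missense.
Synonymous: 0 of 4.

0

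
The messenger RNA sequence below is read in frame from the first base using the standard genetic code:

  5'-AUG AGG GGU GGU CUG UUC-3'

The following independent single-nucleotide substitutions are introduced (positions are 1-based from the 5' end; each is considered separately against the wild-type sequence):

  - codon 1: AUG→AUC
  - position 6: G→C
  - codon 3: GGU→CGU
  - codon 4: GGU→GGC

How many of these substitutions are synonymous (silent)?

1

Codon 1: AUG (Met) → AUC (Ile) — missense.
Codon 2: AGG (Arg) → AGC (Ser) — missense.
Codon 3: GGU (Gly) → CGU (Arg) — missense.
Codon 4: GGU (Gly) → GGC (Gly) — synonymous.
Synonymous: 1 of 4.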